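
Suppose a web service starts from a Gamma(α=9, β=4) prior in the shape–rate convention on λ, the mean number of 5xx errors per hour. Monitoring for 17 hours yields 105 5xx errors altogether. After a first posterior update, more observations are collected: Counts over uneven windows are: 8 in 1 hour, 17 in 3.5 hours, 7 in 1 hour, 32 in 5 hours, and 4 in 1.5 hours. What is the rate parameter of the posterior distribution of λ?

Total count 105 over total exposure 17 hours.
After the first batch: Gamma(9 + 105, 4 + 17) = Gamma(114, 21).
Total count: 8 + 17 + 7 + 32 + 4 = 68.
Total exposure: 1 + 3.5 + 1 + 5 + 1.5 = 12 hours.
After the second batch: Gamma(114 + 68, 21 + 12) = Gamma(182, 33).

33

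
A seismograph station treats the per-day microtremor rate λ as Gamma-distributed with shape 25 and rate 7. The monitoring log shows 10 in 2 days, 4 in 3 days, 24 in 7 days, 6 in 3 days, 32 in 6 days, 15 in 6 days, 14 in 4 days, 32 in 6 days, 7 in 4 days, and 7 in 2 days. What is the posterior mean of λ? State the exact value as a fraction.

88/25

Total count: 10 + 4 + 24 + 6 + 32 + 15 + 14 + 32 + 7 + 7 = 151.
Total exposure: 2 + 3 + 7 + 3 + 6 + 6 + 4 + 6 + 4 + 2 = 43 days.
By Gamma–Poisson conjugacy, the posterior is Gamma(α + Σx, β + Σt) = Gamma(25 + 151, 7 + 43) = Gamma(176, 50).
Posterior mean = α'/β' = 176/50 = 88/25.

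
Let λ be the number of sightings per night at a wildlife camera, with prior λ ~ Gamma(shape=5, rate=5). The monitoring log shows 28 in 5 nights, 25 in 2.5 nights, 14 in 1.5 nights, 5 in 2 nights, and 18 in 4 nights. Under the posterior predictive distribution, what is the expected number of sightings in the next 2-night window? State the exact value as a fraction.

19/2

Total count: 28 + 25 + 14 + 5 + 18 = 90.
Total exposure: 5 + 2.5 + 1.5 + 2 + 4 = 15 nights.
The Gamma prior is conjugate for the Poisson rate, so λ | data ~ Gamma(5+90, 5+15) = Gamma(95, 20).
Predictive mean over a 2-night window = T·E[λ|data] = 2·95/20 = 19/2.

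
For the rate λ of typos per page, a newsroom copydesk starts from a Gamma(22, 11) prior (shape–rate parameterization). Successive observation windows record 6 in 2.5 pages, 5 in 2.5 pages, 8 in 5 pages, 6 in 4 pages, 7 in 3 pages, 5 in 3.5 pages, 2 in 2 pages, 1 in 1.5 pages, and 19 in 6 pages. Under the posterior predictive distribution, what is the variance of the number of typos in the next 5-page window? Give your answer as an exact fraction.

18630/1681

Total count: 6 + 5 + 8 + 6 + 7 + 5 + 2 + 1 + 19 = 59.
Total exposure: 2.5 + 2.5 + 5 + 4 + 3 + 3.5 + 2 + 1.5 + 6 = 30 pages.
The Gamma prior is conjugate for the Poisson rate, so λ | data ~ Gamma(22+59, 11+30) = Gamma(81, 41).
The posterior predictive for a window of length T is Negative Binomial with variance T·α'·(β'+T)/β'² = 5·81·46/1681 = 18630/1681.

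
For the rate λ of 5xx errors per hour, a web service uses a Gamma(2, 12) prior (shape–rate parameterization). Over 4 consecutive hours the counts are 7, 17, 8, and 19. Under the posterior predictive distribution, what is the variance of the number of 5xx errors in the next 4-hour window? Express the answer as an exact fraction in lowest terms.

Total count: 7 + 17 + 8 + 19 = 51.
Total exposure: 4 hours.
By Gamma–Poisson conjugacy, the posterior is Gamma(α + Σx, β + Σt) = Gamma(2 + 51, 12 + 4) = Gamma(53, 16).
The posterior predictive for a window of length T is Negative Binomial with variance T·α'·(β'+T)/β'² = 4·53·20/256 = 265/16.

265/16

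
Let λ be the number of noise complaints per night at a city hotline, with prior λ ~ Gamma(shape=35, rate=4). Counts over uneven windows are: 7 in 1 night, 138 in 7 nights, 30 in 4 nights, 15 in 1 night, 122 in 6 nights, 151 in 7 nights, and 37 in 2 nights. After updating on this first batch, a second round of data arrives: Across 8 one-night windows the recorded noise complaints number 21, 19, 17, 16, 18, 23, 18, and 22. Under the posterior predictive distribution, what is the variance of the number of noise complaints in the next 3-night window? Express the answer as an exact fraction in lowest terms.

88881/1600

Total count: 7 + 138 + 30 + 15 + 122 + 151 + 37 = 500.
Total exposure: 1 + 7 + 4 + 1 + 6 + 7 + 2 = 28 nights.
After the first batch: Gamma(35 + 500, 4 + 28) = Gamma(535, 32).
Total count: 21 + 19 + 17 + 16 + 18 + 23 + 18 + 22 = 154.
Total exposure: 8 nights.
After the second batch: Gamma(535 + 154, 32 + 8) = Gamma(689, 40).
The posterior predictive for a window of length T is Negative Binomial with variance T·α'·(β'+T)/β'² = 3·689·43/1600 = 88881/1600.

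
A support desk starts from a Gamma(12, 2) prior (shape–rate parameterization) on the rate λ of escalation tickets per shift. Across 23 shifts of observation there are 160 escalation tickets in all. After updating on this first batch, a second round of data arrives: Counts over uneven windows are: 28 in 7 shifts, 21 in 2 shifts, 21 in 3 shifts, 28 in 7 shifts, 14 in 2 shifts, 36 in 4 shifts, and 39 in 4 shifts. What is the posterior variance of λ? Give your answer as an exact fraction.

Total count 160 over total exposure 23 shifts.
After the first batch: Gamma(12 + 160, 2 + 23) = Gamma(172, 25).
Total count: 28 + 21 + 21 + 28 + 14 + 36 + 39 = 187.
Total exposure: 7 + 2 + 3 + 7 + 2 + 4 + 4 = 29 shifts.
After the second batch: Gamma(172 + 187, 25 + 29) = Gamma(359, 54).
Posterior variance = α'/β'² = 359/2916.

359/2916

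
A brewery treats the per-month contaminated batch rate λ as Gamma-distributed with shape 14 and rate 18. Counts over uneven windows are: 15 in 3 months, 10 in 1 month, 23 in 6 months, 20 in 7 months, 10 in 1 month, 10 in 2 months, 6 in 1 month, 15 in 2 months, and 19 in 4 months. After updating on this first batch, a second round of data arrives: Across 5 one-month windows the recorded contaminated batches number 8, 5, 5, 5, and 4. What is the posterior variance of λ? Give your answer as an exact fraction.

Total count: 15 + 10 + 23 + 20 + 10 + 10 + 6 + 15 + 19 = 128.
Total exposure: 3 + 1 + 6 + 7 + 1 + 2 + 1 + 2 + 4 = 27 months.
After the first batch: Gamma(14 + 128, 18 + 27) = Gamma(142, 45).
Total count: 8 + 5 + 5 + 5 + 4 = 27.
Total exposure: 5 months.
After the second batch: Gamma(142 + 27, 45 + 5) = Gamma(169, 50).
Posterior variance = α'/β'² = 169/2500.

169/2500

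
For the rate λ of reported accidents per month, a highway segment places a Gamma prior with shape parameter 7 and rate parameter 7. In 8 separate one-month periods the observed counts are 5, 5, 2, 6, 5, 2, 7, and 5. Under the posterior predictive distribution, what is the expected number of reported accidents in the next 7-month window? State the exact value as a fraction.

Total count: 5 + 5 + 2 + 6 + 5 + 2 + 7 + 5 = 37.
Total exposure: 8 months.
The Gamma prior is conjugate for the Poisson rate, so λ | data ~ Gamma(7+37, 7+8) = Gamma(44, 15).
Predictive mean over a 7-month window = T·E[λ|data] = 7·44/15 = 308/15.

308/15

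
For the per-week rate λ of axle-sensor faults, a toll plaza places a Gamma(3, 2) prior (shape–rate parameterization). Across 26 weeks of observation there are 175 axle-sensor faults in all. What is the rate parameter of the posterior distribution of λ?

28

Total count 175 over total exposure 26 weeks.
Posterior: α' = 3 + 175 = 178, β' = 2 + 26 = 28.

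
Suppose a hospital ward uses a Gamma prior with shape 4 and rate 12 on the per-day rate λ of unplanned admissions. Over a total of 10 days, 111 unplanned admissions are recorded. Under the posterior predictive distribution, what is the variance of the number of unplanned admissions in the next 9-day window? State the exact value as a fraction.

Total count 111 over total exposure 10 days.
Posterior: α' = 4 + 111 = 115, β' = 12 + 10 = 22.
The posterior predictive for a window of length T is Negative Binomial with variance T·α'·(β'+T)/β'² = 9·115·31/484 = 32085/484.

32085/484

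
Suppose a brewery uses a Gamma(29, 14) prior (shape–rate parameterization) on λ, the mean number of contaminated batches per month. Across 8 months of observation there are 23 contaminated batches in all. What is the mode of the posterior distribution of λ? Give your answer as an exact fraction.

51/22

Total count 23 over total exposure 8 months.
By Gamma–Poisson conjugacy, the posterior is Gamma(α + Σx, β + Σt) = Gamma(29 + 23, 14 + 8) = Gamma(52, 22).
Posterior mode = (α'−1)/β' = 51/22.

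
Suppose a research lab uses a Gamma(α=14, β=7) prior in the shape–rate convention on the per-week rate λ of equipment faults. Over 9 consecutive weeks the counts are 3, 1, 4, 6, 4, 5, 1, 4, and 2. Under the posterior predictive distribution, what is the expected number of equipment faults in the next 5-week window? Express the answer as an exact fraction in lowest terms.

55/4

Total count: 3 + 1 + 4 + 6 + 4 + 5 + 1 + 4 + 2 = 30.
Total exposure: 9 weeks.
Posterior: α' = 14 + 30 = 44, β' = 7 + 9 = 16.
Predictive mean over a 5-week window = T·E[λ|data] = 5·44/16 = 55/4.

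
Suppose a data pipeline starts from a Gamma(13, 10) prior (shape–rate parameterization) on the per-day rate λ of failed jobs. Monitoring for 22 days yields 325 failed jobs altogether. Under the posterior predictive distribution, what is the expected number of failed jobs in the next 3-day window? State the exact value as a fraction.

Total count 325 over total exposure 22 days.
Conjugate update: add total count to the shape and total exposure to the rate, giving Gamma(338, 32).
Predictive mean over a 3-day window = T·E[λ|data] = 3·338/32 = 507/16.

507/16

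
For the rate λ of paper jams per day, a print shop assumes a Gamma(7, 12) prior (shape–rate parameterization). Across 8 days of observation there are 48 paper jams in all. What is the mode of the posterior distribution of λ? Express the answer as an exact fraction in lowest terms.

27/10

Total count 48 over total exposure 8 days.
Gamma(α, β) with Poisson data over total exposure Σt gives posterior Gamma(α+Σx, β+Σt) = Gamma(55, 20).
Posterior mode = (α'−1)/β' = 54/20 = 27/10.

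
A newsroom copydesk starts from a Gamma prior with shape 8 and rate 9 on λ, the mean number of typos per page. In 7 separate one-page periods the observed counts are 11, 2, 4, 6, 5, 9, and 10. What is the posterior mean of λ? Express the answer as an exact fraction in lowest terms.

Total count: 11 + 2 + 4 + 6 + 5 + 9 + 10 = 47.
Total exposure: 7 pages.
Gamma(α, β) with Poisson data over total exposure Σt gives posterior Gamma(α+Σx, β+Σt) = Gamma(55, 16).
Posterior mean = α'/β' = 55/16.

55/16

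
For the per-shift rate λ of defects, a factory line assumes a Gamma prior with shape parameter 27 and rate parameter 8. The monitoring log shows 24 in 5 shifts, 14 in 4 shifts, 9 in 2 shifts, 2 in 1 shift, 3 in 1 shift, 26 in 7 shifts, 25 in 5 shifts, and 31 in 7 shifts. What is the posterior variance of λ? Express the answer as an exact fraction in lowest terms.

161/1600

Total count: 24 + 14 + 9 + 2 + 3 + 26 + 25 + 31 = 134.
Total exposure: 5 + 4 + 2 + 1 + 1 + 7 + 5 + 7 = 32 shifts.
Posterior: α' = 27 + 134 = 161, β' = 8 + 32 = 40.
Posterior variance = α'/β'² = 161/1600.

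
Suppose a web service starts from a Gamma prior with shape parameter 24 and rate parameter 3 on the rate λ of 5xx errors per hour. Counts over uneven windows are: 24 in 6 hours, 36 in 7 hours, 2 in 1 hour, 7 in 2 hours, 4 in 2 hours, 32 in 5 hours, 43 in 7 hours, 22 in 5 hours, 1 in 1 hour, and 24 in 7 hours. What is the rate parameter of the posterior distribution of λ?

Total count: 24 + 36 + 2 + 7 + 4 + 32 + 43 + 22 + 1 + 24 = 195.
Total exposure: 6 + 7 + 1 + 2 + 2 + 5 + 7 + 5 + 1 + 7 = 43 hours.
The Gamma prior is conjugate for the Poisson rate, so λ | data ~ Gamma(24+195, 3+43) = Gamma(219, 46).

46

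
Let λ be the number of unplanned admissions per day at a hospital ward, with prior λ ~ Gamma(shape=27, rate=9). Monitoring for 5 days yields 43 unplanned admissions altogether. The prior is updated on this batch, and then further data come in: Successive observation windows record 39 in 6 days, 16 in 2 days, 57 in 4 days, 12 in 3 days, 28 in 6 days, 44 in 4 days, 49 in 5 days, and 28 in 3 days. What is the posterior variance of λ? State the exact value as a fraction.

343/2209

Total count 43 over total exposure 5 days.
After the first batch: Gamma(27 + 43, 9 + 5) = Gamma(70, 14).
Total count: 39 + 16 + 57 + 12 + 28 + 44 + 49 + 28 = 273.
Total exposure: 6 + 2 + 4 + 3 + 6 + 4 + 5 + 3 = 33 days.
After the second batch: Gamma(70 + 273, 14 + 33) = Gamma(343, 47).
Posterior variance = α'/β'² = 343/2209.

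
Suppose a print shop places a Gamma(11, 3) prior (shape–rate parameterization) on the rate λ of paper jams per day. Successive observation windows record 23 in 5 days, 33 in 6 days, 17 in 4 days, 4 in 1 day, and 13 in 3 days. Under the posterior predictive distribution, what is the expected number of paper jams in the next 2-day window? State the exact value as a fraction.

101/11

Total count: 23 + 33 + 17 + 4 + 13 = 90.
Total exposure: 5 + 6 + 4 + 1 + 3 = 19 days.
The Gamma prior is conjugate for the Poisson rate, so λ | data ~ Gamma(11+90, 3+19) = Gamma(101, 22).
Predictive mean over a 2-day window = T·E[λ|data] = 2·101/22 = 101/11.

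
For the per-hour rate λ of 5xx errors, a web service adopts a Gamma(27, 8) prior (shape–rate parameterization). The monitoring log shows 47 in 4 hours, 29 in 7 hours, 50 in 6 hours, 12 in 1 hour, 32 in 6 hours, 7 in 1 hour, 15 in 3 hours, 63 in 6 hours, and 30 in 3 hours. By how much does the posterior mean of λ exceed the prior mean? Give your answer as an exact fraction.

427/120

Total count: 47 + 29 + 50 + 12 + 32 + 7 + 15 + 63 + 30 = 285.
Total exposure: 4 + 7 + 6 + 1 + 6 + 1 + 3 + 6 + 3 = 37 hours.
Conjugate update: add total count to the shape and total exposure to the rate, giving Gamma(312, 45).
Posterior mean = 312/45 = 104/15; prior mean = 27/8 = 27/8. Difference = 104/15 − 27/8 = 427/120.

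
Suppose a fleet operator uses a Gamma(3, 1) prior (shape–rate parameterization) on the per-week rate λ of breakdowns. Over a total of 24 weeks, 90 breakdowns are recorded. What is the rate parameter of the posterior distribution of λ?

Total count 90 over total exposure 24 weeks.
The Gamma prior is conjugate for the Poisson rate, so λ | data ~ Gamma(3+90, 1+24) = Gamma(93, 25).

25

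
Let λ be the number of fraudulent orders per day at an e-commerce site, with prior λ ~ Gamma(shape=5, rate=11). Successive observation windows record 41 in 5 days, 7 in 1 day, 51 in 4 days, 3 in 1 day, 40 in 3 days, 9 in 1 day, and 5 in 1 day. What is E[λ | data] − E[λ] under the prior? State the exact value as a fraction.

Total count: 41 + 7 + 51 + 3 + 40 + 9 + 5 = 156.
Total exposure: 5 + 1 + 4 + 1 + 3 + 1 + 1 = 16 days.
The Gamma prior is conjugate for the Poisson rate, so λ | data ~ Gamma(5+156, 11+16) = Gamma(161, 27).
Posterior mean = 161/27 = 161/27; prior mean = 5/11 = 5/11. Difference = 161/27 − 5/11 = 1636/297.

1636/297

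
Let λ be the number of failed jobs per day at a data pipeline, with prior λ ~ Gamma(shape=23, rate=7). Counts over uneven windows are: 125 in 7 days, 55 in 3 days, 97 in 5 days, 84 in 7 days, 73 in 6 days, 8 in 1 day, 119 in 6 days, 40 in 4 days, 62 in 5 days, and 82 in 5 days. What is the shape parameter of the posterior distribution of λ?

Total count: 125 + 55 + 97 + 84 + 73 + 8 + 119 + 40 + 62 + 82 = 745.
Total exposure: 7 + 3 + 5 + 7 + 6 + 1 + 6 + 4 + 5 + 5 = 49 days.
Conjugate update: add total count to the shape and total exposure to the rate, giving Gamma(768, 56).

768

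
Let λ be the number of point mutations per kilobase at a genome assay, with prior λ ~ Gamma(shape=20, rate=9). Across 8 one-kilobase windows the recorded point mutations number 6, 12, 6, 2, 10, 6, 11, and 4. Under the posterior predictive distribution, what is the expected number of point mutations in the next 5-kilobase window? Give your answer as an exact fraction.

Total count: 6 + 12 + 6 + 2 + 10 + 6 + 11 + 4 = 57.
Total exposure: 8 kilobases.
Posterior: α' = 20 + 57 = 77, β' = 9 + 8 = 17.
Predictive mean over a 5-kilobase window = T·E[λ|data] = 5·77/17 = 385/17.

385/17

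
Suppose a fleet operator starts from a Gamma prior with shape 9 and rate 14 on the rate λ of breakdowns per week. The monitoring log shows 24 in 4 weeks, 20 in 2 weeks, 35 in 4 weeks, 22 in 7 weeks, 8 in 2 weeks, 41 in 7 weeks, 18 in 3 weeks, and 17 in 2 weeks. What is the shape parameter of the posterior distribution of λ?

Total count: 24 + 20 + 35 + 22 + 8 + 41 + 18 + 17 = 185.
Total exposure: 4 + 2 + 4 + 7 + 2 + 7 + 3 + 2 = 31 weeks.
Conjugate update: add total count to the shape and total exposure to the rate, giving Gamma(194, 45).

194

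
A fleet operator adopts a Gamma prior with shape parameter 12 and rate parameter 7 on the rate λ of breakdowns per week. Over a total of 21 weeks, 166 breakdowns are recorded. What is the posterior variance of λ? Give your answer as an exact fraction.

Total count 166 over total exposure 21 weeks.
Posterior: α' = 12 + 166 = 178, β' = 7 + 21 = 28.
Posterior variance = α'/β'² = 178/784 = 89/392.

89/392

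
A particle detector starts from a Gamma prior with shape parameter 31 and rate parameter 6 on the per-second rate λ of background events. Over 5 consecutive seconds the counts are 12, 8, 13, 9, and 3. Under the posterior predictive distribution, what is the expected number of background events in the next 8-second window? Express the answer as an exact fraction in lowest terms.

Total count: 12 + 8 + 13 + 9 + 3 = 45.
Total exposure: 5 seconds.
Gamma(α, β) with Poisson data over total exposure Σt gives posterior Gamma(α+Σx, β+Σt) = Gamma(76, 11).
Predictive mean over an 8-second window = T·E[λ|data] = 8·76/11 = 608/11.

608/11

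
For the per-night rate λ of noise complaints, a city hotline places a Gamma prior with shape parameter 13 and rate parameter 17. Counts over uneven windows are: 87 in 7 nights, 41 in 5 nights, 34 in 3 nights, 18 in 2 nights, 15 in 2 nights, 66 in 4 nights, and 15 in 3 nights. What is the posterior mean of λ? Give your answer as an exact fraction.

289/43

Total count: 87 + 41 + 34 + 18 + 15 + 66 + 15 = 276.
Total exposure: 7 + 5 + 3 + 2 + 2 + 4 + 3 = 26 nights.
By Gamma–Poisson conjugacy, the posterior is Gamma(α + Σx, β + Σt) = Gamma(13 + 276, 17 + 26) = Gamma(289, 43).
Posterior mean = α'/β' = 289/43.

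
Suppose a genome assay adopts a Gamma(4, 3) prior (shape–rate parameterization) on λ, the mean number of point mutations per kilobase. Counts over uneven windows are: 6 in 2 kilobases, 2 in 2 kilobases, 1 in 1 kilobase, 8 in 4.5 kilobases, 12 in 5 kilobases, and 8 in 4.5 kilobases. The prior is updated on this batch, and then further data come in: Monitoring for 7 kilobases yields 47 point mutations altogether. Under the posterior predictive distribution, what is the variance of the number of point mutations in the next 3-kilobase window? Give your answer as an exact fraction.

8448/841

Total count: 6 + 2 + 1 + 8 + 12 + 8 = 37.
Total exposure: 2 + 2 + 1 + 4.5 + 5 + 4.5 = 19 kilobases.
After the first batch: Gamma(4 + 37, 3 + 19) = Gamma(41, 22).
Total count 47 over total exposure 7 kilobases.
After the second batch: Gamma(41 + 47, 22 + 7) = Gamma(88, 29).
The posterior predictive for a window of length T is Negative Binomial with variance T·α'·(β'+T)/β'² = 3·88·32/841 = 8448/841.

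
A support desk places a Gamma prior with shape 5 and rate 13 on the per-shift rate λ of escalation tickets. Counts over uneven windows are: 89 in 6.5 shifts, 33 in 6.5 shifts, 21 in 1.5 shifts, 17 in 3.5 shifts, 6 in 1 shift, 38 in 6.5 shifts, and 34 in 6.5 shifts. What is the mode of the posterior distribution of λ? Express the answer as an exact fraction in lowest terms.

Total count: 89 + 33 + 21 + 17 + 6 + 38 + 34 = 238.
Total exposure: 6.5 + 6.5 + 1.5 + 3.5 + 1 + 6.5 + 6.5 = 32 shifts.
Conjugate update: add total count to the shape and total exposure to the rate, giving Gamma(243, 45).
Posterior mode = (α'−1)/β' = 242/45.

242/45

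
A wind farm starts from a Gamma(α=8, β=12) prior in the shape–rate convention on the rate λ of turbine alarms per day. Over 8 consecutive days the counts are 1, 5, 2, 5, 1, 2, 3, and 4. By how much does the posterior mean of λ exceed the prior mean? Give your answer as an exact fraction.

Total count: 1 + 5 + 2 + 5 + 1 + 2 + 3 + 4 = 23.
Total exposure: 8 days.
Gamma(α, β) with Poisson data over total exposure Σt gives posterior Gamma(α+Σx, β+Σt) = Gamma(31, 20).
Posterior mean = 31/20 = 31/20; prior mean = 8/12 = 2/3. Difference = 31/20 − 2/3 = 53/60.

53/60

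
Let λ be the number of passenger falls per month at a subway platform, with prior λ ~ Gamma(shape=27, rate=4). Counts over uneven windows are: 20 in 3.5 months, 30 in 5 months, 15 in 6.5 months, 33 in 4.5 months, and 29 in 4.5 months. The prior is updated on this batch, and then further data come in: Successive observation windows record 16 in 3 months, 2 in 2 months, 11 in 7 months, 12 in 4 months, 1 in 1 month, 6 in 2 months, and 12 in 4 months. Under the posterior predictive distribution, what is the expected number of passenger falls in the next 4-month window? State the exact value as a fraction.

Total count: 20 + 30 + 15 + 33 + 29 = 127.
Total exposure: 3.5 + 5 + 6.5 + 4.5 + 4.5 = 24 months.
After the first batch: Gamma(27 + 127, 4 + 24) = Gamma(154, 28).
Total count: 16 + 2 + 11 + 12 + 1 + 6 + 12 = 60.
Total exposure: 3 + 2 + 7 + 4 + 1 + 2 + 4 = 23 months.
After the second batch: Gamma(154 + 60, 28 + 23) = Gamma(214, 51).
Predictive mean over a 4-month window = T·E[λ|data] = 4·214/51 = 856/51.

856/51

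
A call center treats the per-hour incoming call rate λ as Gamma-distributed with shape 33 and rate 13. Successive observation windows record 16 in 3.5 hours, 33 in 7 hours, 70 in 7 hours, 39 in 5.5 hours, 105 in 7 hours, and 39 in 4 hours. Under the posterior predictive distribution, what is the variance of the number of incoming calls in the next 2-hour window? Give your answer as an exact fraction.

32830/2209

Total count: 16 + 33 + 70 + 39 + 105 + 39 = 302.
Total exposure: 3.5 + 7 + 7 + 5.5 + 7 + 4 = 34 hours.
By Gamma–Poisson conjugacy, the posterior is Gamma(α + Σx, β + Σt) = Gamma(33 + 302, 13 + 34) = Gamma(335, 47).
The posterior predictive for a window of length T is Negative Binomial with variance T·α'·(β'+T)/β'² = 2·335·49/2209 = 32830/2209.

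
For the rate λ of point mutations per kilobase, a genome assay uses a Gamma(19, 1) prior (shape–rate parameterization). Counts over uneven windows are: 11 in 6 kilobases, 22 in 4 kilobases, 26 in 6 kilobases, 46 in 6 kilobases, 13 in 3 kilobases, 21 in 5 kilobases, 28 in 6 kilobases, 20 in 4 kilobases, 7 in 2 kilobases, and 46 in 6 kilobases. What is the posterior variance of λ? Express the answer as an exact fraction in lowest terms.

Total count: 11 + 22 + 26 + 46 + 13 + 21 + 28 + 20 + 7 + 46 = 240.
Total exposure: 6 + 4 + 6 + 6 + 3 + 5 + 6 + 4 + 2 + 6 = 48 kilobases.
Conjugate update: add total count to the shape and total exposure to the rate, giving Gamma(259, 49).
Posterior variance = α'/β'² = 259/2401 = 37/343.

37/343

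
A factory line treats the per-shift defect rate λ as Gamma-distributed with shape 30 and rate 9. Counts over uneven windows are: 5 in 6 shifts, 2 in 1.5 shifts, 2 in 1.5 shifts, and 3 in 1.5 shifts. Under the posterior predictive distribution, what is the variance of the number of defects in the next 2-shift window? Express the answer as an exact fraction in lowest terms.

2408/507

Total count: 5 + 2 + 2 + 3 = 12.
Total exposure: 6 + 1.5 + 1.5 + 1.5 = 10.5 shifts.
Conjugate update: add total count to the shape and total exposure to the rate, giving Gamma(42, 39/2).
The posterior predictive for a window of length T is Negative Binomial with variance T·α'·(β'+T)/β'² = 2·42·(43/2)/(1521/4) = 2408/507.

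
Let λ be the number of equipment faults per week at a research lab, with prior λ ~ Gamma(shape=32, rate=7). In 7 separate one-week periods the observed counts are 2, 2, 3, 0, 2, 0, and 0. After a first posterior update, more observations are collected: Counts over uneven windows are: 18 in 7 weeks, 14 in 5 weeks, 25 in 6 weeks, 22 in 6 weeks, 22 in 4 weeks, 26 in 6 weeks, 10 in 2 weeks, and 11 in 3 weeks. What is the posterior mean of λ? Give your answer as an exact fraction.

189/53

Total count: 2 + 2 + 3 + 0 + 2 + 0 + 0 = 9.
Total exposure: 7 weeks.
After the first batch: Gamma(32 + 9, 7 + 7) = Gamma(41, 14).
Total count: 18 + 14 + 25 + 22 + 22 + 26 + 10 + 11 = 148.
Total exposure: 7 + 5 + 6 + 6 + 4 + 6 + 2 + 3 = 39 weeks.
After the second batch: Gamma(41 + 148, 14 + 39) = Gamma(189, 53).
Posterior mean = α'/β' = 189/53.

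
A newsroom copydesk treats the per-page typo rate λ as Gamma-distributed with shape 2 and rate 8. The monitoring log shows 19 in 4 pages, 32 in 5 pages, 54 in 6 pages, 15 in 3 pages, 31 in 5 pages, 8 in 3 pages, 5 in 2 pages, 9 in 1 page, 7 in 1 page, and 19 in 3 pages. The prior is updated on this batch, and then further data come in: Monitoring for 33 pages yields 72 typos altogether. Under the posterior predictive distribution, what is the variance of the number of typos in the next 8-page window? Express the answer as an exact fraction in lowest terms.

44772/1369

Total count: 19 + 32 + 54 + 15 + 31 + 8 + 5 + 9 + 7 + 19 = 199.
Total exposure: 4 + 5 + 6 + 3 + 5 + 3 + 2 + 1 + 1 + 3 = 33 pages.
After the first batch: Gamma(2 + 199, 8 + 33) = Gamma(201, 41).
Total count 72 over total exposure 33 pages.
After the second batch: Gamma(201 + 72, 41 + 33) = Gamma(273, 74).
The posterior predictive for a window of length T is Negative Binomial with variance T·α'·(β'+T)/β'² = 8·273·82/5476 = 44772/1369.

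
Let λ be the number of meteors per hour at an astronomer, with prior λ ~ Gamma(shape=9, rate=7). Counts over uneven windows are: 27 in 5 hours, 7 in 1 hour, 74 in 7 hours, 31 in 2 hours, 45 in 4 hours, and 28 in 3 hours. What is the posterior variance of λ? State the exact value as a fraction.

Total count: 27 + 7 + 74 + 31 + 45 + 28 = 212.
Total exposure: 5 + 1 + 7 + 2 + 4 + 3 = 22 hours.
The Gamma prior is conjugate for the Poisson rate, so λ | data ~ Gamma(9+212, 7+22) = Gamma(221, 29).
Posterior variance = α'/β'² = 221/841.

221/841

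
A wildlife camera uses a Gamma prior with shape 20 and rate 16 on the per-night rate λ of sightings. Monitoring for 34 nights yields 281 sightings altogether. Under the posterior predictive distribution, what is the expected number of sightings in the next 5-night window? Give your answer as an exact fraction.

301/10

Total count 281 over total exposure 34 nights.
By Gamma–Poisson conjugacy, the posterior is Gamma(α + Σx, β + Σt) = Gamma(20 + 281, 16 + 34) = Gamma(301, 50).
Predictive mean over a 5-night window = T·E[λ|data] = 5·301/50 = 301/10.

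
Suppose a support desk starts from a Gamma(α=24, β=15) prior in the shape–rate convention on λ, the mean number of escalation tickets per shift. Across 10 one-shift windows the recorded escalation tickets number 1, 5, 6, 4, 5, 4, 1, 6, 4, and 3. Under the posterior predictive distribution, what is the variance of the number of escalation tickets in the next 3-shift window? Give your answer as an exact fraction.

5292/625

Total count: 1 + 5 + 6 + 4 + 5 + 4 + 1 + 6 + 4 + 3 = 39.
Total exposure: 10 shifts.
The Gamma prior is conjugate for the Poisson rate, so λ | data ~ Gamma(24+39, 15+10) = Gamma(63, 25).
The posterior predictive for a window of length T is Negative Binomial with variance T·α'·(β'+T)/β'² = 3·63·28/625 = 5292/625.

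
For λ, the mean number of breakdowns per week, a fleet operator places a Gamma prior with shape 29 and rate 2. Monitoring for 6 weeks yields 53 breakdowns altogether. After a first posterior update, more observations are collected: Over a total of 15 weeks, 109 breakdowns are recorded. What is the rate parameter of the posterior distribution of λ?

23

Total count 53 over total exposure 6 weeks.
After the first batch: Gamma(29 + 53, 2 + 6) = Gamma(82, 8).
Total count 109 over total exposure 15 weeks.
After the second batch: Gamma(82 + 109, 8 + 15) = Gamma(191, 23).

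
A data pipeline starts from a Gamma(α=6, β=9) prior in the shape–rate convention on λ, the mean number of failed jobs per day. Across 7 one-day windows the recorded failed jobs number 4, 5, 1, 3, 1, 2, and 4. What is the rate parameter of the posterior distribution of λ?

16

Total count: 4 + 5 + 1 + 3 + 1 + 2 + 4 = 20.
Total exposure: 7 days.
By Gamma–Poisson conjugacy, the posterior is Gamma(α + Σx, β + Σt) = Gamma(6 + 20, 9 + 7) = Gamma(26, 16).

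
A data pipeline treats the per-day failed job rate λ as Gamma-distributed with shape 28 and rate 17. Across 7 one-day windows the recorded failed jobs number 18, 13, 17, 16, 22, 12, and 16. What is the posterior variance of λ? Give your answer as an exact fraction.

Total count: 18 + 13 + 17 + 16 + 22 + 12 + 16 = 114.
Total exposure: 7 days.
The Gamma prior is conjugate for the Poisson rate, so λ | data ~ Gamma(28+114, 17+7) = Gamma(142, 24).
Posterior variance = α'/β'² = 142/576 = 71/288.

71/288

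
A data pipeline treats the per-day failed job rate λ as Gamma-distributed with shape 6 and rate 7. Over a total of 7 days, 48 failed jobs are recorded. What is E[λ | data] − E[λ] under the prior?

Total count 48 over total exposure 7 days.
Gamma(α, β) with Poisson data over total exposure Σt gives posterior Gamma(α+Σx, β+Σt) = Gamma(54, 14).
Posterior mean = 54/14 = 27/7; prior mean = 6/7 = 6/7. Difference = 27/7 − 6/7 = 3.

3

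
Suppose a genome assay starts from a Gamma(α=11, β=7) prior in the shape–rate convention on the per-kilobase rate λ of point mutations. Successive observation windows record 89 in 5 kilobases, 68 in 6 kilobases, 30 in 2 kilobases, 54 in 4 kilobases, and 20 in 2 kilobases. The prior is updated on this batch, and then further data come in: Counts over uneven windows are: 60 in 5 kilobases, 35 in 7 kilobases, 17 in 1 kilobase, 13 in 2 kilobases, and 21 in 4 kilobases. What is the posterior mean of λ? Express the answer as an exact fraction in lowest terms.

418/45

Total count: 89 + 68 + 30 + 54 + 20 = 261.
Total exposure: 5 + 6 + 2 + 4 + 2 = 19 kilobases.
After the first batch: Gamma(11 + 261, 7 + 19) = Gamma(272, 26).
Total count: 60 + 35 + 17 + 13 + 21 = 146.
Total exposure: 5 + 7 + 1 + 2 + 4 = 19 kilobases.
After the second batch: Gamma(272 + 146, 26 + 19) = Gamma(418, 45).
Posterior mean = α'/β' = 418/45.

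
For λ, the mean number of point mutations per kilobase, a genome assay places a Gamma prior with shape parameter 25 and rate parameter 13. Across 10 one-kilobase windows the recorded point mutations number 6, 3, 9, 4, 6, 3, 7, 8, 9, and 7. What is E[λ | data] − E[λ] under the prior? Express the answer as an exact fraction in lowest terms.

Total count: 6 + 3 + 9 + 4 + 6 + 3 + 7 + 8 + 9 + 7 = 62.
Total exposure: 10 kilobases.
Posterior: α' = 25 + 62 = 87, β' = 13 + 10 = 23.
Posterior mean = 87/23 = 87/23; prior mean = 25/13 = 25/13. Difference = 87/23 − 25/13 = 556/299.

556/299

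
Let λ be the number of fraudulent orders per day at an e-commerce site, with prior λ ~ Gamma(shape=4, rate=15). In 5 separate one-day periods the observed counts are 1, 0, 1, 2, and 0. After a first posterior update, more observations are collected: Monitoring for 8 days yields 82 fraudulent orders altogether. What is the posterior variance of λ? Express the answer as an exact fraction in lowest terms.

45/392

Total count: 1 + 0 + 1 + 2 + 0 = 4.
Total exposure: 5 days.
After the first batch: Gamma(4 + 4, 15 + 5) = Gamma(8, 20).
Total count 82 over total exposure 8 days.
After the second batch: Gamma(8 + 82, 20 + 8) = Gamma(90, 28).
Posterior variance = α'/β'² = 90/784 = 45/392.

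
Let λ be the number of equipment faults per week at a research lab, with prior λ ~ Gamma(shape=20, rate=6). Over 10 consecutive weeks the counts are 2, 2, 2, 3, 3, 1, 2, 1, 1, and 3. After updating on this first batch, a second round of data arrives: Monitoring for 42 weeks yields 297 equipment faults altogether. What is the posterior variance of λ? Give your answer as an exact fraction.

337/3364

Total count: 2 + 2 + 2 + 3 + 3 + 1 + 2 + 1 + 1 + 3 = 20.
Total exposure: 10 weeks.
After the first batch: Gamma(20 + 20, 6 + 10) = Gamma(40, 16).
Total count 297 over total exposure 42 weeks.
After the second batch: Gamma(40 + 297, 16 + 42) = Gamma(337, 58).
Posterior variance = α'/β'² = 337/3364.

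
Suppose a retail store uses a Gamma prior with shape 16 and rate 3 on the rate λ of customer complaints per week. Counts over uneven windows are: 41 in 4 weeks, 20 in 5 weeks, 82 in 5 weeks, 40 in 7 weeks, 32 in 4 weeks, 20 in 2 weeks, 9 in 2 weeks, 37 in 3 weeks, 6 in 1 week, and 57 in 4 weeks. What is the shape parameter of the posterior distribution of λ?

Total count: 41 + 20 + 82 + 40 + 32 + 20 + 9 + 37 + 6 + 57 = 344.
Total exposure: 4 + 5 + 5 + 7 + 4 + 2 + 2 + 3 + 1 + 4 = 37 weeks.
Conjugate update: add total count to the shape and total exposure to the rate, giving Gamma(360, 40).

360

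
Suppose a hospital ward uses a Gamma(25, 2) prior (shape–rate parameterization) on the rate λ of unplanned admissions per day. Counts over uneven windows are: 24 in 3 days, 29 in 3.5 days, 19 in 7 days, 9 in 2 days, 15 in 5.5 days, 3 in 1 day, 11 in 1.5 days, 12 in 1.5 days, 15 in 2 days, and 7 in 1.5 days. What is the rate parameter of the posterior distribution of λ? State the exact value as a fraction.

Total count: 24 + 29 + 19 + 9 + 15 + 3 + 11 + 12 + 15 + 7 = 144.
Total exposure: 3 + 3.5 + 7 + 2 + 5.5 + 1 + 1.5 + 1.5 + 2 + 1.5 = 28.5 days.
By Gamma–Poisson conjugacy, the posterior is Gamma(α + Σx, β + Σt) = Gamma(25 + 144, 2 + 28.5) = Gamma(169, 61/2).

61/2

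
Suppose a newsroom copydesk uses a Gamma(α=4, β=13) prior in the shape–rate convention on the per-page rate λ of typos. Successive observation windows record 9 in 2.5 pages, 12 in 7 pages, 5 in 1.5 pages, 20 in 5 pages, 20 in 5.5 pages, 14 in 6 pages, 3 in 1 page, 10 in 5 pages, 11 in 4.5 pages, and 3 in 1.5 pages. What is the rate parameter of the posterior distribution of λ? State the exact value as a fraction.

Total count: 9 + 12 + 5 + 20 + 20 + 14 + 3 + 10 + 11 + 3 = 107.
Total exposure: 2.5 + 7 + 1.5 + 5 + 5.5 + 6 + 1 + 5 + 4.5 + 1.5 = 39.5 pages.
Gamma(α, β) with Poisson data over total exposure Σt gives posterior Gamma(α+Σx, β+Σt) = Gamma(111, 105/2).

105/2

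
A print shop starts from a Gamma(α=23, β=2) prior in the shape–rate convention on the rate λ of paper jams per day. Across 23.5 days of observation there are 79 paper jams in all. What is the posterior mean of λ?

4

Total count 79 over total exposure 23.5 days.
The Gamma prior is conjugate for the Poisson rate, so λ | data ~ Gamma(23+79, 2+23.5) = Gamma(102, 51/2).
Posterior mean = α'/β' = 102/(51/2) = 4.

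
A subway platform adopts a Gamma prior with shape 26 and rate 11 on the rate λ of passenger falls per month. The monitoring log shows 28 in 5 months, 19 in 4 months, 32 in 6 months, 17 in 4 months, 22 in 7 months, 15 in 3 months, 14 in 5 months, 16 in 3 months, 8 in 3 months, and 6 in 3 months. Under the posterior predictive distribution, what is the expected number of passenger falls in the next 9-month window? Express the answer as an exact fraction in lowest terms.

203/6

Total count: 28 + 19 + 32 + 17 + 22 + 15 + 14 + 16 + 8 + 6 = 177.
Total exposure: 5 + 4 + 6 + 4 + 7 + 3 + 5 + 3 + 3 + 3 = 43 months.
The Gamma prior is conjugate for the Poisson rate, so λ | data ~ Gamma(26+177, 11+43) = Gamma(203, 54).
Predictive mean over a 9-month window = T·E[λ|data] = 9·203/54 = 203/6.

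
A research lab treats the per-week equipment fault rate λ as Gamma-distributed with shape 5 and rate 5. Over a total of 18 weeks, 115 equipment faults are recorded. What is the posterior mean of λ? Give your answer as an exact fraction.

Total count 115 over total exposure 18 weeks.
By Gamma–Poisson conjugacy, the posterior is Gamma(α + Σx, β + Σt) = Gamma(5 + 115, 5 + 18) = Gamma(120, 23).
Posterior mean = α'/β' = 120/23.

120/23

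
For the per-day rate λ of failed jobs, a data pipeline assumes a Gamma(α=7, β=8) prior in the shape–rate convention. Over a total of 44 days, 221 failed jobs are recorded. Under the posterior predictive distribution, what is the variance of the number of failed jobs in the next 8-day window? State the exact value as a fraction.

6840/169

Total count 221 over total exposure 44 days.
The Gamma prior is conjugate for the Poisson rate, so λ | data ~ Gamma(7+221, 8+44) = Gamma(228, 52).
The posterior predictive for a window of length T is Negative Binomial with variance T·α'·(β'+T)/β'² = 8·228·60/2704 = 6840/169.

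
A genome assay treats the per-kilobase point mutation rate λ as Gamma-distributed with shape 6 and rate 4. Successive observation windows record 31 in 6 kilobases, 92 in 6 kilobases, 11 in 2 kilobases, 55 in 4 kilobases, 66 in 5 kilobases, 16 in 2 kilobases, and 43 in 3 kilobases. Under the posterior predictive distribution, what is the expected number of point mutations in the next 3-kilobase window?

30

Total count: 31 + 92 + 11 + 55 + 66 + 16 + 43 = 314.
Total exposure: 6 + 6 + 2 + 4 + 5 + 2 + 3 = 28 kilobases.
Gamma(α, β) with Poisson data over total exposure Σt gives posterior Gamma(α+Σx, β+Σt) = Gamma(320, 32).
Predictive mean over a 3-kilobase window = T·E[λ|data] = 3·320/32 = 30.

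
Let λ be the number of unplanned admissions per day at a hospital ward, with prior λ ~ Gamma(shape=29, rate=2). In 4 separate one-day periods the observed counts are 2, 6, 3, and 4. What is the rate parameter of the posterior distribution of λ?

6

Total count: 2 + 6 + 3 + 4 = 15.
Total exposure: 4 days.
Conjugate update: add total count to the shape and total exposure to the rate, giving Gamma(44, 6).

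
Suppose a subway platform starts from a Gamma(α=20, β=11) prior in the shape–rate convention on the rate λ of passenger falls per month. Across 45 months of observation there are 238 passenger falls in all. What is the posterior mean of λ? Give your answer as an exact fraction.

Total count 238 over total exposure 45 months.
The Gamma prior is conjugate for the Poisson rate, so λ | data ~ Gamma(20+238, 11+45) = Gamma(258, 56).
Posterior mean = α'/β' = 258/56 = 129/28.

129/28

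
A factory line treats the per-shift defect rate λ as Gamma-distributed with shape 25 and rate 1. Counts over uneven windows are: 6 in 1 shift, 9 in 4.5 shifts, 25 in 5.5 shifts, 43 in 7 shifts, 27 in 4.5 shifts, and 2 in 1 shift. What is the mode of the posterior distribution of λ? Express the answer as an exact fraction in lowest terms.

272/49

Total count: 6 + 9 + 25 + 43 + 27 + 2 = 112.
Total exposure: 1 + 4.5 + 5.5 + 7 + 4.5 + 1 = 23.5 shifts.
Posterior: α' = 25 + 112 = 137, β' = 1 + 23.5 = 49/2.
Posterior mode = (α'−1)/β' = 136/(49/2) = 272/49.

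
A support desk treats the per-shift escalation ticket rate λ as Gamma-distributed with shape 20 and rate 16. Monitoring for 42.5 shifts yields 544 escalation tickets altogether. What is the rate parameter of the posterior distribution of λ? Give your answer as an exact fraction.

117/2

Total count 544 over total exposure 42.5 shifts.
Posterior: α' = 20 + 544 = 564, β' = 16 + 42.5 = 117/2.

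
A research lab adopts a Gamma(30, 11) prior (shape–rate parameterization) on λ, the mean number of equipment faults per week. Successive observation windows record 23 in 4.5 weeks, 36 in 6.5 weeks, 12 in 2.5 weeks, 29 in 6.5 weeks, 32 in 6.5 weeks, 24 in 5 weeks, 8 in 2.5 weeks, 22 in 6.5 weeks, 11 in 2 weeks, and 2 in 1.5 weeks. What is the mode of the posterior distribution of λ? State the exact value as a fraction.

228/55

Total count: 23 + 36 + 12 + 29 + 32 + 24 + 8 + 22 + 11 + 2 = 199.
Total exposure: 4.5 + 6.5 + 2.5 + 6.5 + 6.5 + 5 + 2.5 + 6.5 + 2 + 1.5 = 44 weeks.
Conjugate update: add total count to the shape and total exposure to the rate, giving Gamma(229, 55).
Posterior mode = (α'−1)/β' = 228/55.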